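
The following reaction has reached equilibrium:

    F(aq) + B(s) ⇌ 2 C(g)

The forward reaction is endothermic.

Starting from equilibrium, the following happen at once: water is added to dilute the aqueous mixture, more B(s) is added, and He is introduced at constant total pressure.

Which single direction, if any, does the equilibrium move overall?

cannot be determined

Dilution lowers every aqueous concentration by the same factor. Δn_aq = 0 − 1 = -1, so the system shifts toward the side with more dissolved moles — to the left.
B is a pure solid; its activity is 1 regardless of amount, so Q is unaffected — no shift from this change.
Adding inert gas at constant total pressure expands the volume and lowers every reacting partial pressure. With Δn_gas = 2 − 0 = +2, Q moves away from K toward the side with fewer gas moles, so the system shifts toward the side with more gas moles — to the right.
The individual effects push in opposite directions; without quantitative information the net direction cannot be determined.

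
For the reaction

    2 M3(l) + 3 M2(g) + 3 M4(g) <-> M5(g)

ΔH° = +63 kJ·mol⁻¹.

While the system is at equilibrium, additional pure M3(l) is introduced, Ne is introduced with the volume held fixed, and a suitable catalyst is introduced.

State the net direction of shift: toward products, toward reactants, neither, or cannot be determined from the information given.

M3 is a pure liquid; its activity is 1 regardless of amount, so Q is unaffected — no shift from this change.
At constant volume, adding an inert gas leaves every reacting species' partial pressure unchanged, so Q is unchanged — no shift from this change.
A catalyst speeds both forward and reverse rates equally; it changes neither Q nor K — no shift from this change.
None of the changes alters Q relative to K, so there is no net shift.

no shift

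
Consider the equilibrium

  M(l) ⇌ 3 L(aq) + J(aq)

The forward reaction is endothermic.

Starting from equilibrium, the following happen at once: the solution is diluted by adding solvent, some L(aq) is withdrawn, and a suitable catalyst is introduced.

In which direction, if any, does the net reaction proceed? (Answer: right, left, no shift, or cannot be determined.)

right

Dilution lowers every aqueous concentration by the same factor. Δn_aq = 4 − 0 = +4, so the system shifts toward the side with more dissolved moles — to the right.
Removing L (aq), a product, drives the reaction to the right.
A catalyst speeds both forward and reverse rates equally; it changes neither Q nor K — no shift from this change.
Only the nonzero effect(s) matter; the net shift is to the right.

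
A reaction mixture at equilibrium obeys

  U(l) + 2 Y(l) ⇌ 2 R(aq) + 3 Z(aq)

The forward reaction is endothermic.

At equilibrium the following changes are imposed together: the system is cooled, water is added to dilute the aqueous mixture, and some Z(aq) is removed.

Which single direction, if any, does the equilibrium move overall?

cannot be determined

The forward reaction is endothermic. Lowering T favours the exothermic direction — shift to the left.
Dilution lowers every aqueous concentration by the same factor. Δn_aq = 5 − 0 = +5, so the system shifts toward the side with more dissolved moles — to the right.
Removing Z (aq), a product, drives the reaction to the right.
The individual effects push in opposite directions; without quantitative information the net direction cannot be determined.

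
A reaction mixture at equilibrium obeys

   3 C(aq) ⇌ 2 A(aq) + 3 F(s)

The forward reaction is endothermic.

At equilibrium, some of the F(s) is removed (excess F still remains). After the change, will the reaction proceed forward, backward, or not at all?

F is a pure solid; its activity is 1 regardless of amount, so Q is unaffected — no shift from this change.

no shift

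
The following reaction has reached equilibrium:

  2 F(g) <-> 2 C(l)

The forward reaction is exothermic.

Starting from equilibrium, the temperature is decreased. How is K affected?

increases

K depends on temperature via the van 't Hoff relation. The forward reaction is exothermic, so lowering T increases K.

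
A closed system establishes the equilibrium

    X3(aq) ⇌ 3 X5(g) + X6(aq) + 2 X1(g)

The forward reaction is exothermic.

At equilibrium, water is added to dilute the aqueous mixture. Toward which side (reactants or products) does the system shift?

Dilution scales every aqueous concentration by the same factor. Δn_aq = 1 − 1 = 0, so Q is unchanged — no shift.

no shift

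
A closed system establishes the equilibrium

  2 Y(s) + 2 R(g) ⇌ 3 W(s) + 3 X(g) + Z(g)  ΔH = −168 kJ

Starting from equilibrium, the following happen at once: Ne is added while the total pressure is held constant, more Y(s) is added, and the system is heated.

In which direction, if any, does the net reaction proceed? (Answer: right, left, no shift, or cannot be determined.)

cannot be determined

Adding inert gas at constant total pressure expands the volume and lowers every reacting partial pressure. With Δn_gas = 4 − 2 = +2, Q moves away from K toward the side with fewer gas moles, so the system shifts toward the side with more gas moles — to the right.
Y is a pure solid; its activity is 1 regardless of amount, so Q is unaffected — no shift from this change.
The forward reaction is exothermic. Raising T favours the endothermic direction — shift to the left.
The individual effects push in opposite directions; without quantitative information the net direction cannot be determined.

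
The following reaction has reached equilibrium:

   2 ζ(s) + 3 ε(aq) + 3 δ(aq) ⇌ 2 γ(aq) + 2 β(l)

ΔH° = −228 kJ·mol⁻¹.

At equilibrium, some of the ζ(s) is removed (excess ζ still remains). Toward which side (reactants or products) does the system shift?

no shift

ζ is a pure solid; its activity is 1 regardless of amount, so Q is unaffected — no shift from this change.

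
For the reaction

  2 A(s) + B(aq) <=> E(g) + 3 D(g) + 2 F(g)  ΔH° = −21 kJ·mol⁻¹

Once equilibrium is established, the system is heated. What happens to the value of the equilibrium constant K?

decreases

K depends on temperature via the van 't Hoff relation. The forward reaction is exothermic, so raising T decreases K.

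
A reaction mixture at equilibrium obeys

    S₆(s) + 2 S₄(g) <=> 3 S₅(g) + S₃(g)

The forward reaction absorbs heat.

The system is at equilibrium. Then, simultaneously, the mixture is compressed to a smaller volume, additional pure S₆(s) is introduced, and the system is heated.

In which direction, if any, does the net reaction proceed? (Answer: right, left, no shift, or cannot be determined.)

cannot be determined

Gas moles: reactants 2, products 4 (Δn_gas = +2). Compression shifts the system toward the side with fewer moles of gas — to the left.
S₆ is a pure solid; its activity is 1 regardless of amount, so Q is unaffected — no shift from this change.
The forward reaction is endothermic. Raising T favours the endothermic direction — shift to the right.
The individual effects push in opposite directions; without quantitative information the net direction cannot be determined.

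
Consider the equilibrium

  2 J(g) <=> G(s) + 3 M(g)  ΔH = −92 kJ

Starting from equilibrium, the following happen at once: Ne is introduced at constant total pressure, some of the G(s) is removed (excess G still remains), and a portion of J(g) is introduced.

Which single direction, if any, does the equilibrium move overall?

right

Adding inert gas at constant total pressure expands the volume and lowers every reacting partial pressure. With Δn_gas = 3 − 2 = +1, Q moves away from K toward the side with fewer gas moles, so the system shifts toward the side with more gas moles — to the right.
G is a pure solid; its activity is 1 regardless of amount, so Q is unaffected — no shift from this change.
Adding J (g), a reactant, drives the reaction to the right.
Only the nonzero effect(s) matter; the net shift is to the right.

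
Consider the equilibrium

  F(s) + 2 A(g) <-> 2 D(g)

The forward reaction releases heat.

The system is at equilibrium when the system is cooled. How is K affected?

increases

K depends on temperature via the van 't Hoff relation. The forward reaction is exothermic, so lowering T increases K.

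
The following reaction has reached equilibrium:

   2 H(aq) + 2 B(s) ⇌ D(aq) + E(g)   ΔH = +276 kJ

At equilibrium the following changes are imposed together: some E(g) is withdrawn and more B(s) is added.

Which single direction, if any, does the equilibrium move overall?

right

Removing E (g), a product, drives the reaction to the right.
B is a pure solid; its activity is 1 regardless of amount, so Q is unaffected — no shift from this change.
Only the nonzero effect(s) matter; the net shift is to the right.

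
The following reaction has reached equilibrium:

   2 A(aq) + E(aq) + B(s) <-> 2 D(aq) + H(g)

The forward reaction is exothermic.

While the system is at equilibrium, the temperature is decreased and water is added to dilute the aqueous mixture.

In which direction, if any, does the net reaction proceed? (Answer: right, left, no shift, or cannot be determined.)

The forward reaction is exothermic. Lowering T favours the exothermic direction — shift to the right.
Dilution lowers every aqueous concentration by the same factor. Δn_aq = 2 − 3 = -1, so the system shifts toward the side with more dissolved moles — to the left.
The individual effects push in opposite directions; without quantitative information the net direction cannot be determined.

cannot be determined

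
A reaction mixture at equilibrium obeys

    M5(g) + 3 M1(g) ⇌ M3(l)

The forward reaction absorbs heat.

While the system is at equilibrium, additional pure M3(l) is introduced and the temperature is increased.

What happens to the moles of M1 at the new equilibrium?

M3 is a pure liquid; its activity is 1 regardless of amount, so Q is unaffected — no shift from this change.
The forward reaction is endothermic. Raising T favours the endothermic direction — shift to the right.
The net shift is to the right. M1 is a reactant, so its amount decreases.

decreases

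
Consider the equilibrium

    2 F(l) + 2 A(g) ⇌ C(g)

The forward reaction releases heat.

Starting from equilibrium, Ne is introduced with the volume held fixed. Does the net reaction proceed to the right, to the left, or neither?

no shift

At constant volume, adding an inert gas leaves every reacting species' partial pressure unchanged, so Q is unchanged — no shift from this change.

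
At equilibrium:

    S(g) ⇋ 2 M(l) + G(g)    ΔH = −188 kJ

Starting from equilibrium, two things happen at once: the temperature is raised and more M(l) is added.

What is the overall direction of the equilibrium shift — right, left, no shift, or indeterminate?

left

The forward reaction is exothermic. Raising T favours the endothermic direction — shift to the left.
M is a pure liquid; its activity is 1 regardless of amount, so Q is unaffected — no shift from this change.
Only the nonzero effect(s) matter; the net shift is to the left.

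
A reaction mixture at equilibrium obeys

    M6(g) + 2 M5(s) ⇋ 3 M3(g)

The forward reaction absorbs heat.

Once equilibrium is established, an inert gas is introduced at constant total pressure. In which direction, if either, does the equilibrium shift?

Adding inert gas at constant total pressure expands the volume and lowers every reacting partial pressure. With Δn_gas = 3 − 1 = +2, Q moves away from K toward the side with fewer gas moles, so the system shifts toward the side with more gas moles — to the right.

right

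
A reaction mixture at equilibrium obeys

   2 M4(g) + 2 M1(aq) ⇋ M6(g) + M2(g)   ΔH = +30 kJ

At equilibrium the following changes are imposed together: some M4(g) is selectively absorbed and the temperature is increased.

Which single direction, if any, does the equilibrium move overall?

cannot be determined

Removing M4 (g), a reactant, drives the reaction to the left.
The forward reaction is endothermic. Raising T favours the endothermic direction — shift to the right.
The individual effects push in opposite directions; without quantitative information the net direction cannot be determined.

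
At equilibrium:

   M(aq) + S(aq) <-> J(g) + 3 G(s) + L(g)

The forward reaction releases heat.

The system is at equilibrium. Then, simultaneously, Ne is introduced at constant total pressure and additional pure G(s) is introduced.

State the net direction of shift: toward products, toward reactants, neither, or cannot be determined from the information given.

right

Adding inert gas at constant total pressure expands the volume and lowers every reacting partial pressure. With Δn_gas = 2 − 0 = +2, Q moves away from K toward the side with fewer gas moles, so the system shifts toward the side with more gas moles — to the right.
G is a pure solid; its activity is 1 regardless of amount, so Q is unaffected — no shift from this change.
Only the nonzero effect(s) matter; the net shift is to the right.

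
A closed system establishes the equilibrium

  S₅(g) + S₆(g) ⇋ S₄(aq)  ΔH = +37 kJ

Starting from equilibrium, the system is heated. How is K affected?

K depends on temperature via the van 't Hoff relation. The forward reaction is endothermic, so raising T increases K.

increases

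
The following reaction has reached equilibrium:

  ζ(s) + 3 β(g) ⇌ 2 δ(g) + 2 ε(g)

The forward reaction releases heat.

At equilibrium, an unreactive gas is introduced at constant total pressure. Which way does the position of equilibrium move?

right

Adding inert gas at constant total pressure expands the volume and lowers every reacting partial pressure. With Δn_gas = 4 − 3 = +1, Q moves away from K toward the side with fewer gas moles, so the system shifts toward the side with more gas moles — to the right.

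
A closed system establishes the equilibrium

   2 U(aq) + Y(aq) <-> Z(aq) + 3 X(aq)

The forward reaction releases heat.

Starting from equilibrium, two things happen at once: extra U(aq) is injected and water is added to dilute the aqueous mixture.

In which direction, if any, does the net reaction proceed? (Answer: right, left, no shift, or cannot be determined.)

right

Adding U (aq), a reactant, drives the reaction to the right.
Dilution lowers every aqueous concentration by the same factor. Δn_aq = 4 − 3 = +1, so the system shifts toward the side with more dissolved moles — to the right.
All effects act in the same direction — net shift to the right.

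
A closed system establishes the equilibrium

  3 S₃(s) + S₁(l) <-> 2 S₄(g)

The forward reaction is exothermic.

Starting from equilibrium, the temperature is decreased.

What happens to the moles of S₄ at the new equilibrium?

increases

The forward reaction is exothermic. Lowering T favours the exothermic direction — shift to the right.
The net shift is to the right. S₄ is a product, so its amount increases.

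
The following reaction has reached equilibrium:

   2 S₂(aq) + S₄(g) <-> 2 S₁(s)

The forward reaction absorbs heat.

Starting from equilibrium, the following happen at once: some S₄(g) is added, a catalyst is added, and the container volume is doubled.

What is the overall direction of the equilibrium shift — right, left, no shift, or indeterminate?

cannot be determined

Adding S₄ (g), a reactant, drives the reaction to the right.
A catalyst speeds both forward and reverse rates equally; it changes neither Q nor K — no shift from this change.
Gas moles: reactants 1, products 0 (Δn_gas = -1). Expansion shifts the system toward the side with more moles of gas — to the left.
The individual effects push in opposite directions; without quantitative information the net direction cannot be determined.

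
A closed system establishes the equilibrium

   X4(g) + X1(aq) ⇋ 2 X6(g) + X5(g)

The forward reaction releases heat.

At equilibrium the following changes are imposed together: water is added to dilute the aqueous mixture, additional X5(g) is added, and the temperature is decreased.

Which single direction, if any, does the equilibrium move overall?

Dilution lowers every aqueous concentration by the same factor. Δn_aq = 0 − 1 = -1, so the system shifts toward the side with more dissolved moles — to the left.
Adding X5 (g), a product, drives the reaction to the left.
The forward reaction is exothermic. Lowering T favours the exothermic direction — shift to the right.
The individual effects push in opposite directions; without quantitative information the net direction cannot be determined.

cannot be determined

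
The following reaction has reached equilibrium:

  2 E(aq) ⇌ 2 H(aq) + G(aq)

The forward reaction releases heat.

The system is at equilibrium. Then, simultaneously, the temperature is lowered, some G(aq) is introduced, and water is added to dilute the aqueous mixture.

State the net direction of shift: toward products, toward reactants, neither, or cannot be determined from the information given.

The forward reaction is exothermic. Lowering T favours the exothermic direction — shift to the right.
Adding G (aq), a product, drives the reaction to the left.
Dilution lowers every aqueous concentration by the same factor. Δn_aq = 3 − 2 = +1, so the system shifts toward the side with more dissolved moles — to the right.
The individual effects push in opposite directions; without quantitative information the net direction cannot be determined.

cannot be determined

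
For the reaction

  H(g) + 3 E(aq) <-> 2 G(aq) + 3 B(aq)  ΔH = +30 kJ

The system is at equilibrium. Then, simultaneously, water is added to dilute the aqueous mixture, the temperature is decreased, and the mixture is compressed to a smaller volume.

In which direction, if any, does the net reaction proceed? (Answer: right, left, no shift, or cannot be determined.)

cannot be determined

Dilution lowers every aqueous concentration by the same factor. Δn_aq = 5 − 3 = +2, so the system shifts toward the side with more dissolved moles — to the right.
The forward reaction is endothermic. Lowering T favours the exothermic direction — shift to the left.
Gas moles: reactants 1, products 0 (Δn_gas = -1). Compression shifts the system toward the side with fewer moles of gas — to the right.
The individual effects push in opposite directions; without quantitative information the net direction cannot be determined.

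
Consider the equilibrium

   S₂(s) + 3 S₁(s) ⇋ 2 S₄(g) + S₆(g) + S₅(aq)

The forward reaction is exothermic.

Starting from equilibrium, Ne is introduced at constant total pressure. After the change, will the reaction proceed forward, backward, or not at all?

right

Adding inert gas at constant total pressure expands the volume and lowers every reacting partial pressure. With Δn_gas = 3 − 0 = +3, Q moves away from K toward the side with fewer gas moles, so the system shifts toward the side with more gas moles — to the right.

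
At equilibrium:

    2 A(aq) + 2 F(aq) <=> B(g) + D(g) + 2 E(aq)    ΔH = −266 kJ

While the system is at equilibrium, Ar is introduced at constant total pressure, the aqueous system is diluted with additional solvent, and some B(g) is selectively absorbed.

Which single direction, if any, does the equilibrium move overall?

cannot be determined

Adding inert gas at constant total pressure expands the volume and lowers every reacting partial pressure. With Δn_gas = 2 − 0 = +2, Q moves away from K toward the side with fewer gas moles, so the system shifts toward the side with more gas moles — to the right.
Dilution lowers every aqueous concentration by the same factor. Δn_aq = 2 − 4 = -2, so the system shifts toward the side with more dissolved moles — to the left.
Removing B (g), a product, drives the reaction to the right.
The individual effects push in opposite directions; without quantitative information the net direction cannot be determined.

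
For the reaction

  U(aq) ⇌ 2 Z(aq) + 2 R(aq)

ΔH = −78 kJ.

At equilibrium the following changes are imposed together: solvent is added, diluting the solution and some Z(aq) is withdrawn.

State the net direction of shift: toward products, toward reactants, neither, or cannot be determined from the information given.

right

Dilution lowers every aqueous concentration by the same factor. Δn_aq = 4 − 1 = +3, so the system shifts toward the side with more dissolved moles — to the right.
Removing Z (aq), a product, drives the reaction to the right.
All effects act in the same direction — net shift to the right.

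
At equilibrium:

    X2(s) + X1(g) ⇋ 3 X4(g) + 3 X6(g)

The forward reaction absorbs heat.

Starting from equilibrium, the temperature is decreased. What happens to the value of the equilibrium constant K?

K depends on temperature via the van 't Hoff relation. The forward reaction is endothermic, so lowering T decreases K.

decreases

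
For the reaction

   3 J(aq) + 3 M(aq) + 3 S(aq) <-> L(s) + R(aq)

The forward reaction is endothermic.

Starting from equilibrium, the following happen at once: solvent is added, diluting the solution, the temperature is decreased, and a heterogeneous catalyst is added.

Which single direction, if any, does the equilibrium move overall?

Dilution lowers every aqueous concentration by the same factor. Δn_aq = 1 − 9 = -8, so the system shifts toward the side with more dissolved moles — to the left.
The forward reaction is endothermic. Lowering T favours the exothermic direction — shift to the left.
A catalyst speeds both forward and reverse rates equally; it changes neither Q nor K — no shift from this change.
Only the nonzero effect(s) matter; the net shift is to the left.

left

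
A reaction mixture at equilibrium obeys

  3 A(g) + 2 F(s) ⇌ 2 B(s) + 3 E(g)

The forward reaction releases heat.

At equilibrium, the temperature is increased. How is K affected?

decreases

K depends on temperature via the van 't Hoff relation. The forward reaction is exothermic, so raising T decreases K.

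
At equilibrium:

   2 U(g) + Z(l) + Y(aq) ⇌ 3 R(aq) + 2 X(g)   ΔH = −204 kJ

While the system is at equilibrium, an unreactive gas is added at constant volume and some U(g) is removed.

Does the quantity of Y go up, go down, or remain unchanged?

At constant volume, adding an inert gas leaves every reacting species' partial pressure unchanged, so Q is unchanged — no shift from this change.
Removing U (g), a reactant, drives the reaction to the left.
The net shift is to the left. Y is a reactant, so its amount increases.

increases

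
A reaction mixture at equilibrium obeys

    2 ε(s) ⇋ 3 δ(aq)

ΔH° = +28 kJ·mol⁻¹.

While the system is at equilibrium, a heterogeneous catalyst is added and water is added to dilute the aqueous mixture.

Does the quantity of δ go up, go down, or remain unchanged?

increases

A catalyst speeds both forward and reverse rates equally; it changes neither Q nor K — no shift from this change.
Dilution lowers every aqueous concentration by the same factor. Δn_aq = 3 − 0 = +3, so the system shifts toward the side with more dissolved moles — to the right.
The net shift is to the right. δ is a product, so its amount increases.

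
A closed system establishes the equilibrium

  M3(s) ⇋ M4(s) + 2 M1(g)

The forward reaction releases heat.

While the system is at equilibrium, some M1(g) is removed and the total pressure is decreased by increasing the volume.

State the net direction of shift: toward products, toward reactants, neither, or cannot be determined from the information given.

Removing M1 (g), a product, drives the reaction to the right.
Gas moles: reactants 0, products 2 (Δn_gas = +2). Expansion shifts the system toward the side with more moles of gas — to the right.
All effects act in the same direction — net shift to the right.

right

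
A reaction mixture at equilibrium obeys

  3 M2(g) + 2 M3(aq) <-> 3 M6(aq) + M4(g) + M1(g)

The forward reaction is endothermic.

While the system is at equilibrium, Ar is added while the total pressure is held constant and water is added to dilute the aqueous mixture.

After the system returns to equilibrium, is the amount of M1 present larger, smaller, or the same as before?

cannot be determined

Adding inert gas at constant total pressure expands the volume and lowers every reacting partial pressure. With Δn_gas = 2 − 3 = -1, Q moves away from K toward the side with fewer gas moles, so the system shifts toward the side with more gas moles — to the left.
Dilution lowers every aqueous concentration by the same factor. Δn_aq = 3 − 2 = +1, so the system shifts toward the side with more dissolved moles — to the right.
The two effects oppose each other, so the net shift — and hence the change in M1 — cannot be determined from the given information.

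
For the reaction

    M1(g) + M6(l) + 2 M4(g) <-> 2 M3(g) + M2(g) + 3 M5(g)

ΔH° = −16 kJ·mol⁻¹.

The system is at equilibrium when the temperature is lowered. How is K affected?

increases

K depends on temperature via the van 't Hoff relation. The forward reaction is exothermic, so lowering T increases K.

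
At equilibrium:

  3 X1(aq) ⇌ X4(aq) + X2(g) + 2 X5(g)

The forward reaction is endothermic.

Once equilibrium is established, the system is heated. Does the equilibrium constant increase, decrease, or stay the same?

K depends on temperature via the van 't Hoff relation. The forward reaction is endothermic, so raising T increases K.

increases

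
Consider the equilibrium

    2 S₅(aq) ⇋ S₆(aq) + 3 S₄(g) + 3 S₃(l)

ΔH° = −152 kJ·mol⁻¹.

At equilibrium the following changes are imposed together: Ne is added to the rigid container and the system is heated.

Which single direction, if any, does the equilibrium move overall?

left

At constant volume, adding an inert gas leaves every reacting species' partial pressure unchanged, so Q is unchanged — no shift from this change.
The forward reaction is exothermic. Raising T favours the endothermic direction — shift to the left.
Only the nonzero effect(s) matter; the net shift is to the left.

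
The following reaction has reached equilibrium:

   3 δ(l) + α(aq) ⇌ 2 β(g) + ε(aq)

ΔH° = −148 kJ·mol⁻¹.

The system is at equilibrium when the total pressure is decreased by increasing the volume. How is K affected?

The equilibrium constant depends only on temperature. This perturbation may move the position of equilibrium, but since T is unchanged, K itself is unchanged.

unchanged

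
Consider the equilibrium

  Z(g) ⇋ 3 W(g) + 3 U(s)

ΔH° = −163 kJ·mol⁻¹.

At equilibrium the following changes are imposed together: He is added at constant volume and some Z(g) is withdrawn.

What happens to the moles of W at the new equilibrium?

decreases

At constant volume, adding an inert gas leaves every reacting species' partial pressure unchanged, so Q is unchanged — no shift from this change.
Removing Z (g), a reactant, drives the reaction to the left.
The net shift is to the left. W is a product, so its amount decreases.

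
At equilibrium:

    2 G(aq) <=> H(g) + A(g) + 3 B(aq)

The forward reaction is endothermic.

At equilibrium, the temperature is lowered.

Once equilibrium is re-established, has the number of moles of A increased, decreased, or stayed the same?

decreases

The forward reaction is endothermic. Lowering T favours the exothermic direction — shift to the left.
The net shift is to the left. A is a product, so its amount decreases.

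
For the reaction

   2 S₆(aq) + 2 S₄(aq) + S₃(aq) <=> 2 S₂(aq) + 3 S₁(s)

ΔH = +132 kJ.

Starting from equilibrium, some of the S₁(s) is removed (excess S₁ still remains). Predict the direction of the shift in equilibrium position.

S₁ is a pure solid; its activity is 1 regardless of amount, so Q is unaffected — no shift from this change.

no shift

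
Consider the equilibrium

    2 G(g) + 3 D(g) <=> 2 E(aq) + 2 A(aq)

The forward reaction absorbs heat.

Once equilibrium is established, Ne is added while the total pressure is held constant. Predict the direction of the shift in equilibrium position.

Adding inert gas at constant total pressure expands the volume and lowers every reacting partial pressure. With Δn_gas = 0 − 5 = -5, Q moves away from K toward the side with fewer gas moles, so the system shifts toward the side with more gas moles — to the left.

left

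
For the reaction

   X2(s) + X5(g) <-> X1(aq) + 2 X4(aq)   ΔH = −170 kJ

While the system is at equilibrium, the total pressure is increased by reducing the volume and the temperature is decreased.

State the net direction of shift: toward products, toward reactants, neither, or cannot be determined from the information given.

right

Gas moles: reactants 1, products 0 (Δn_gas = -1). Compression shifts the system toward the side with fewer moles of gas — to the right.
The forward reaction is exothermic. Lowering T favours the exothermic direction — shift to the right.
All effects act in the same direction — net shift to the right.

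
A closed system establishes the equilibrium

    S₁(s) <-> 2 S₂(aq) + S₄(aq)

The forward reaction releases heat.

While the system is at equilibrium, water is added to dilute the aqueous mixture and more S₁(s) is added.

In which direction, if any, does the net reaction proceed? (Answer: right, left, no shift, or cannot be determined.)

right

Dilution lowers every aqueous concentration by the same factor. Δn_aq = 3 − 0 = +3, so the system shifts toward the side with more dissolved moles — to the right.
S₁ is a pure solid; its activity is 1 regardless of amount, so Q is unaffected — no shift from this change.
Only the nonzero effect(s) matter; the net shift is to the right.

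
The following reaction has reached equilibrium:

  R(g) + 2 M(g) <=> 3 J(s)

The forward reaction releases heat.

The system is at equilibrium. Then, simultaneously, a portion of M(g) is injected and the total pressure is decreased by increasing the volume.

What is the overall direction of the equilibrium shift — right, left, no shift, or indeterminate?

Adding M (g), a reactant, drives the reaction to the right.
Gas moles: reactants 3, products 0 (Δn_gas = -3). Expansion shifts the system toward the side with more moles of gas — to the left.
The individual effects push in opposite directions; without quantitative information the net direction cannot be determined.

cannot be determined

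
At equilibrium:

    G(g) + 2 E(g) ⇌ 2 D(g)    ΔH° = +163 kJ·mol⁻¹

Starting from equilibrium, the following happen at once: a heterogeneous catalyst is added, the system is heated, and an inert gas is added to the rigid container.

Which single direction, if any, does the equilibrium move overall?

A catalyst speeds both forward and reverse rates equally; it changes neither Q nor K — no shift from this change.
The forward reaction is endothermic. Raising T favours the endothermic direction — shift to the right.
At constant volume, adding an inert gas leaves every reacting species' partial pressure unchanged, so Q is unchanged — no shift from this change.
Only the nonzero effect(s) matter; the net shift is to the right.

right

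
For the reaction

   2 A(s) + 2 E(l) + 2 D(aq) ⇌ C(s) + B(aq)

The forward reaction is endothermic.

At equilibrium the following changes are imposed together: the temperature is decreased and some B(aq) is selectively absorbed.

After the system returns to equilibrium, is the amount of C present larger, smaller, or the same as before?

The forward reaction is endothermic. Lowering T favours the exothermic direction — shift to the left.
Removing B (aq), a product, drives the reaction to the right.
The two effects oppose each other, so the net shift — and hence the change in C — cannot be determined from the given information.

cannot be determined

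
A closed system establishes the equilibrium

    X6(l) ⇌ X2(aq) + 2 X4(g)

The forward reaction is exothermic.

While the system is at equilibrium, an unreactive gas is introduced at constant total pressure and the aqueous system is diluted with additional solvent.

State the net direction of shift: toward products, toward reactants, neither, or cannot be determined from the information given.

Adding inert gas at constant total pressure expands the volume and lowers every reacting partial pressure. With Δn_gas = 2 − 0 = +2, Q moves away from K toward the side with fewer gas moles, so the system shifts toward the side with more gas moles — to the right.
Dilution lowers every aqueous concentration by the same factor. Δn_aq = 1 − 0 = +1, so the system shifts toward the side with more dissolved moles — to the right.
All effects act in the same direction — net shift to the right.

right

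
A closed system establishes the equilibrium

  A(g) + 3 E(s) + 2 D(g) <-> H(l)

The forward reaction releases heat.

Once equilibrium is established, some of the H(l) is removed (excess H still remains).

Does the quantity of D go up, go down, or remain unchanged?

H is a pure liquid; its activity is 1 regardless of amount, so Q is unaffected — no shift from this change.
No net shift occurs, so the amount of D is unchanged.

unchanged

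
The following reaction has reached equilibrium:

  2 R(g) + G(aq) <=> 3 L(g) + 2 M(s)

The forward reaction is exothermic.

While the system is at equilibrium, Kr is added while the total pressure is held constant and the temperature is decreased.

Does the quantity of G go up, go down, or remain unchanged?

decreases

Adding inert gas at constant total pressure expands the volume and lowers every reacting partial pressure. With Δn_gas = 3 − 2 = +1, Q moves away from K toward the side with fewer gas moles, so the system shifts toward the side with more gas moles — to the right.
The forward reaction is exothermic. Lowering T favours the exothermic direction — shift to the right.
The net shift is to the right. G is a reactant, so its amount decreases.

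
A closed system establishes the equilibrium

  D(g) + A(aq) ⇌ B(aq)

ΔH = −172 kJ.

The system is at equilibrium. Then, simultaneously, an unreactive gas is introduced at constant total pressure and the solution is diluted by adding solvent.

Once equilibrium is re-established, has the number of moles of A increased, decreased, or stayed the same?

increases

Adding inert gas at constant total pressure expands the volume and lowers every reacting partial pressure. With Δn_gas = 0 − 1 = -1, Q moves away from K toward the side with fewer gas moles, so the system shifts toward the side with more gas moles — to the left.
Dilution scales every aqueous concentration by the same factor. Δn_aq = 1 − 1 = 0, so Q is unchanged — no shift.
The net shift is to the left. A is a reactant, so its amount increases.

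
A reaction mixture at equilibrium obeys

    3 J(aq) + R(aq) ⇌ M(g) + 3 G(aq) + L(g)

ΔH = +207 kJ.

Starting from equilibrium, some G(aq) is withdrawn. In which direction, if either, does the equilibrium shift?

right

Removing G (aq), a product, drives the reaction to the right.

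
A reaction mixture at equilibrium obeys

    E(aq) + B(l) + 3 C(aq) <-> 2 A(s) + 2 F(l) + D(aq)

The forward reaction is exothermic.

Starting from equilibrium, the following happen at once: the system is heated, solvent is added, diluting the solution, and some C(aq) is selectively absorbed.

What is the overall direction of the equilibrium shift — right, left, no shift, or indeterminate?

left

The forward reaction is exothermic. Raising T favours the endothermic direction — shift to the left.
Dilution lowers every aqueous concentration by the same factor. Δn_aq = 1 − 4 = -3, so the system shifts toward the side with more dissolved moles — to the left.
Removing C (aq), a reactant, drives the reaction to the left.
All effects act in the same direction — net shift to the left.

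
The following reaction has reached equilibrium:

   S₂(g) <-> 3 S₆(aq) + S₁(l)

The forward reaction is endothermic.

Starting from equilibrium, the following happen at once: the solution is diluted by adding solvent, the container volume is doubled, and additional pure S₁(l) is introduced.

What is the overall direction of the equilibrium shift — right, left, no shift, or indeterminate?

Dilution lowers every aqueous concentration by the same factor. Δn_aq = 3 − 0 = +3, so the system shifts toward the side with more dissolved moles — to the right.
Gas moles: reactants 1, products 0 (Δn_gas = -1). Expansion shifts the system toward the side with more moles of gas — to the left.
S₁ is a pure liquid; its activity is 1 regardless of amount, so Q is unaffected — no shift from this change.
The individual effects push in opposite directions; without quantitative information the net direction cannot be determined.

cannot be determined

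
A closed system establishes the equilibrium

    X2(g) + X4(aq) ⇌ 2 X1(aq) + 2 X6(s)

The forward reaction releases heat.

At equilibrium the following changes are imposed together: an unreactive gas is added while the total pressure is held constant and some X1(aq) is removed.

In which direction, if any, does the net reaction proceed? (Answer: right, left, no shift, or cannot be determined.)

cannot be determined

Adding inert gas at constant total pressure expands the volume and lowers every reacting partial pressure. With Δn_gas = 0 − 1 = -1, Q moves away from K toward the side with fewer gas moles, so the system shifts toward the side with more gas moles — to the left.
Removing X1 (aq), a product, drives the reaction to the right.
The individual effects push in opposite directions; without quantitative information the net direction cannot be determined.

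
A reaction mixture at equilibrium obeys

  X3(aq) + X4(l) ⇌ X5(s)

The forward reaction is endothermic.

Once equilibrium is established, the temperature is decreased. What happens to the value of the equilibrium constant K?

decreases

K depends on temperature via the van 't Hoff relation. The forward reaction is endothermic, so lowering T decreases K.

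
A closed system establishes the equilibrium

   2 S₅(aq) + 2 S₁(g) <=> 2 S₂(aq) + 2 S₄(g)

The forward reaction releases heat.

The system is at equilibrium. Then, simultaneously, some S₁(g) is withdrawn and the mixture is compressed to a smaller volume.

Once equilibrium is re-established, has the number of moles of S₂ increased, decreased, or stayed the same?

Removing S₁ (g), a reactant, drives the reaction to the left.
Gas moles: reactants 2, products 2. Δn_gas = 0, so a volume change leaves Q equal to K — no shift from this change.
The net shift is to the left. S₂ is a product, so its amount decreases.

decreases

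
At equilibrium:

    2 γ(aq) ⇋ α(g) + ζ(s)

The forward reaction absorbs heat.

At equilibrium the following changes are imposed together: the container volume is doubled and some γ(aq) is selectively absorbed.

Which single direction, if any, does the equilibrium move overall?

cannot be determined

Gas moles: reactants 0, products 1 (Δn_gas = +1). Expansion shifts the system toward the side with more moles of gas — to the right.
Removing γ (aq), a reactant, drives the reaction to the left.
The individual effects push in opposite directions; without quantitative information the net direction cannot be determined.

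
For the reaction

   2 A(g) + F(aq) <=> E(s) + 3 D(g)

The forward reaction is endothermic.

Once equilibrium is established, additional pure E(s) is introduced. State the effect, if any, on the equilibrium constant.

The equilibrium constant depends only on temperature. This perturbation changes neither the position of equilibrium nor K.

unchanged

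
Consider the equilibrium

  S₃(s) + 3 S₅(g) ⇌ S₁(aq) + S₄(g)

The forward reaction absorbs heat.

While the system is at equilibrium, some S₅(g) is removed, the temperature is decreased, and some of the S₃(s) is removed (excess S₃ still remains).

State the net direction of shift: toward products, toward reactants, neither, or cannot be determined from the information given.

Removing S₅ (g), a reactant, drives the reaction to the left.
The forward reaction is endothermic. Lowering T favours the exothermic direction — shift to the left.
S₃ is a pure solid; its activity is 1 regardless of amount, so Q is unaffected — no shift from this change.
Only the nonzero effect(s) matter; the net shift is to the left.

left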